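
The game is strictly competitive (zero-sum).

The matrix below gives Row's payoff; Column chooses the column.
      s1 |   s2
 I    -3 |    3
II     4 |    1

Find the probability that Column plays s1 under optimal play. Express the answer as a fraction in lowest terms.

2/9

Row minima are -3 and 1, so Row's maximin is 1; column maxima are 4 and 3, so Column's minimax is 3. These differ, so the equilibrium is in mixed strategies.
Let Column play s1 with probability q. Row is indifferent when −3q + 3(1−q) = 4q + (1−q), giving q = 2/9.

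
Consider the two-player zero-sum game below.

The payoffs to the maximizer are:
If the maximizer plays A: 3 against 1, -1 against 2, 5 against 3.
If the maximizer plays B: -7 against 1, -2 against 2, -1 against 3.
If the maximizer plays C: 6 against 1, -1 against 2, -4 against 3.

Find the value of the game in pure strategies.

Row minima: -1, -7, -4 → the maximizer's maximin is -1.
Column maxima: 6, -1, 5 → the minimizer's minimax is -1.
They coincide at (A, 2), so the value is -1.

-1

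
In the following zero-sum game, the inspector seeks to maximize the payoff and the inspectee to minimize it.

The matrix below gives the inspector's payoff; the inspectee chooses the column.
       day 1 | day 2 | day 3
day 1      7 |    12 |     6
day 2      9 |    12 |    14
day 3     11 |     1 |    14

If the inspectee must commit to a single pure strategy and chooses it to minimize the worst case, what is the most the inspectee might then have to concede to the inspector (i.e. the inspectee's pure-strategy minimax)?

The worst case (largest entry) in each column is day 1: 11, day 2: 12, day 3: 14.
The best (smallest) of these is 11.

11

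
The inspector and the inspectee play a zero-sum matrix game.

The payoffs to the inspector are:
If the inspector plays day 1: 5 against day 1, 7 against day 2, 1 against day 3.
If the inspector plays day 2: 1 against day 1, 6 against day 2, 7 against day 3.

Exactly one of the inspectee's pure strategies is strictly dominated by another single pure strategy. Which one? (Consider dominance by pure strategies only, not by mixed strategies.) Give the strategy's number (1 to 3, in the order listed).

2

The inspectee prefers columns that give the inspector less. Compare day 2 with day 1: 5 < 7, 1 < 6.
So day 1 strictly dominates day 2 for the inspectee; day 2 is strictly dominated.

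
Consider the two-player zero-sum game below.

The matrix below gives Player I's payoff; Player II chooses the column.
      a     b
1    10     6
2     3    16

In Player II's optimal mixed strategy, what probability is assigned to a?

10/17

Row minima are 6 and 3, so Player I's maximin is 6; column maxima are 10 and 16, so Player II's minimax is 10. These differ, so the equilibrium is in mixed strategies.
Let Player II play a with probability q. Player I is indifferent when 10q + 6(1−q) = 3q + 16(1−q), giving q = 10/17.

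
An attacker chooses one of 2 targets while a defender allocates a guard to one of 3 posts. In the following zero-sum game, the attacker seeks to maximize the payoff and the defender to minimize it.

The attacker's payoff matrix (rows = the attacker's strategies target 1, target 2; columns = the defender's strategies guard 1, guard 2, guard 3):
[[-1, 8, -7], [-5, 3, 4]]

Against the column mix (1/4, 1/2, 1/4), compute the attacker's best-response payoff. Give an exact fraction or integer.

target 1: (-1)·(1/4) + (8)·(1/2) + (-7)·(1/4) = 2.
target 2: (-5)·(1/4) + (3)·(1/2) + (4)·(1/4) = 5/4.
The best pure response is target 1 with expected payoff 2.

2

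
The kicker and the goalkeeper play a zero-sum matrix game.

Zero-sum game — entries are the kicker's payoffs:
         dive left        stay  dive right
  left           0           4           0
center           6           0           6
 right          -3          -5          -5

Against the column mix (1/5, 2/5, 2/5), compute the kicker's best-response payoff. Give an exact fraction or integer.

left: (0)·(1/5) + (4)·(2/5) + (0)·(2/5) = 8/5.
center: (6)·(1/5) + (0)·(2/5) + (6)·(2/5) = 18/5.
right: (-3)·(1/5) + (-5)·(2/5) + (-5)·(2/5) = -23/5.
The best pure response is center with expected payoff 18/5.

18/5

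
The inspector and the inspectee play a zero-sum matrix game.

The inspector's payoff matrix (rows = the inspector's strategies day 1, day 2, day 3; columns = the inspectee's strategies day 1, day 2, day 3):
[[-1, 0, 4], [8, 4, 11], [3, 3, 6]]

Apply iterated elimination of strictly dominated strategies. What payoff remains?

4

Row day 3 is strictly dominated by row day 2 (8>3, 4>3, 11>6); eliminate day 3.
Column day 3 is strictly dominated by day 1 for the inspectee (-1<4, 8<11); eliminate day 3.
Row day 1 is strictly dominated by row day 2 (8>-1, 4>0); eliminate day 1.
Column day 1 is strictly dominated by day 2 for the inspectee (4<8); eliminate day 1.
Only (day 2, day 2) remains, with payoff 4.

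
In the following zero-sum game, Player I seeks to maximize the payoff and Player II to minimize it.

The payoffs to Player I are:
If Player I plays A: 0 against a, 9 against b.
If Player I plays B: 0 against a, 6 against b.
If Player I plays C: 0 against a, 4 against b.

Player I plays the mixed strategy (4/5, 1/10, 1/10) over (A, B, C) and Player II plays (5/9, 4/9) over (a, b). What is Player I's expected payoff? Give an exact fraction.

164/45

Against (5/9, 4/9), each row's expected payoff is A: 4; B: 8/3; C: 16/9.
Taking the (4/5, 1/10, 1/10)-weighted average: (4/5)·(4) + (1/10)·(8/3) + (1/10)·(16/9) = 164/45.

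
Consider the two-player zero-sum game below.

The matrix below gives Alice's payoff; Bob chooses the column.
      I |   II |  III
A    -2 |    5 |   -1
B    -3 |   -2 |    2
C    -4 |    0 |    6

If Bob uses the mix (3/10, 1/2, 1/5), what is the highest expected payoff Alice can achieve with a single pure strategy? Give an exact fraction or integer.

A: (-2)·(3/10) + (5)·(1/2) + (-1)·(1/5) = 17/10.
B: (-3)·(3/10) + (-2)·(1/2) + (2)·(1/5) = -3/2.
C: (-4)·(3/10) + (0)·(1/2) + (6)·(1/5) = 0.
The best pure response is A with expected payoff 17/10.

17/10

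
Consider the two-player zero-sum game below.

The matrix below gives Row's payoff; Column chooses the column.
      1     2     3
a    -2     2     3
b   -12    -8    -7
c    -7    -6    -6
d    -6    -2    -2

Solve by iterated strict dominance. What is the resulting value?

Column 3 is strictly dominated by 1 for Column (-2<3, -12<-7, -7<-6, -6<-2); eliminate 3.
Row b is strictly dominated by row a (-2>-12, 2>-8); eliminate b.
Row c is strictly dominated by row a (-2>-7, 2>-6); eliminate c.
Column 2 is strictly dominated by 1 for Column (-2<2, -6<-2); eliminate 2.
Row d is strictly dominated by row a (-2>-6); eliminate d.
Only (a, 1) remains, with payoff -2.

-2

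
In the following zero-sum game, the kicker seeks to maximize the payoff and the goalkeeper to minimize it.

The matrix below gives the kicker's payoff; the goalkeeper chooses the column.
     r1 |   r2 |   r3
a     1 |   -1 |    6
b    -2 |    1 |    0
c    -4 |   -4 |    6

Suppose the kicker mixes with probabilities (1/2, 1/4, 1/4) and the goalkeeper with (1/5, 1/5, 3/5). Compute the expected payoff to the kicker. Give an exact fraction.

9/4

Against (1/5, 1/5, 3/5), each row's expected payoff is a: 18/5; b: -1/5; c: 2.
Taking the (1/2, 1/4, 1/4)-weighted average: (1/2)·(18/5) + (1/4)·(-1/5) + (1/4)·(2) = 9/4.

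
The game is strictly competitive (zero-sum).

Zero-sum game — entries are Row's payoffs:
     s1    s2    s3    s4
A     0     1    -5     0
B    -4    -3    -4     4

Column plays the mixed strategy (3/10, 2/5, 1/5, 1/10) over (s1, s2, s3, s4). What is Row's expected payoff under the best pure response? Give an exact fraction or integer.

-3/5

A: (0)·(3/10) + (1)·(2/5) + (-5)·(1/5) + (0)·(1/10) = -3/5.
B: (-4)·(3/10) + (-3)·(2/5) + (-4)·(1/5) + (4)·(1/10) = -14/5.
The best pure response is A with expected payoff -3/5.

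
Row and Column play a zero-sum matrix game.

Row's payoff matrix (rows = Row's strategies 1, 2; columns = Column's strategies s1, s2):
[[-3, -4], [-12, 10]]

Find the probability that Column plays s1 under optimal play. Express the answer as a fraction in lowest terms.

Row minima are -4 and -12, so Row's maximin is -4; column maxima are -3 and 10, so Column's minimax is -3. These differ, so the equilibrium is in mixed strategies.
Let Column play s1 with probability q. Row is indifferent when −3q − 4(1−q) = −12q + 10(1−q), giving q = 14/23.

14/23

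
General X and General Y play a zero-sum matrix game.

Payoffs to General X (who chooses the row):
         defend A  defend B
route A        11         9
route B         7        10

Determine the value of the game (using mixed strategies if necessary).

47/5

Row minima are 9 and 7, so General X's maximin is 9; column maxima are 11 and 10, so General Y's minimax is 10. These differ, so the equilibrium is in mixed strategies.
Let General X play route A with probability p. General Y is indifferent when 11p + 7(1−p) = 9p + 10(1−p), giving p = 3/5.
Let General Y play defend A with probability q. General X is indifferent when 11q + 9(1−q) = 7q + 10(1−q), giving q = 1/5.
The value is 11·(1/5) + (9)·(4/5) = 47/5.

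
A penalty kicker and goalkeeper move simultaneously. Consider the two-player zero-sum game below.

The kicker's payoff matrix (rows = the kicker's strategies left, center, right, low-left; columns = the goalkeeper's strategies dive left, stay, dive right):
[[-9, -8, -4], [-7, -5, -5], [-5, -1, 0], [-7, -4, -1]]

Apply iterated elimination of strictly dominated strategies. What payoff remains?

Row center is strictly dominated by row right (-5>-7, -1>-5, 0>-5); eliminate center.
Row left is strictly dominated by row right (-5>-9, -1>-8, 0>-4); eliminate left.
Row low-left is strictly dominated by row right (-5>-7, -1>-4, 0>-1); eliminate low-left.
Column stay is strictly dominated by dive left for the goalkeeper (-5<-1); eliminate stay.
Column dive right is strictly dominated by dive left for the goalkeeper (-5<0); eliminate dive right.
Only (right, dive left) remains, with payoff -5.

-5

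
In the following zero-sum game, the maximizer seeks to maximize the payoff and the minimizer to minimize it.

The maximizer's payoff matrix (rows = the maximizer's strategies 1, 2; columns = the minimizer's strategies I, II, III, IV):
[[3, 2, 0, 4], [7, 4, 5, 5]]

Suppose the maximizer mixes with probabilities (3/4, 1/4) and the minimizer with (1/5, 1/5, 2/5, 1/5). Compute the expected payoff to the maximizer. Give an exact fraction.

53/20

Against (1/5, 1/5, 2/5, 1/5), each row's expected payoff is 1: 9/5; 2: 26/5.
Taking the (3/4, 1/4)-weighted average: (3/4)·(9/5) + (1/4)·(26/5) = 53/20.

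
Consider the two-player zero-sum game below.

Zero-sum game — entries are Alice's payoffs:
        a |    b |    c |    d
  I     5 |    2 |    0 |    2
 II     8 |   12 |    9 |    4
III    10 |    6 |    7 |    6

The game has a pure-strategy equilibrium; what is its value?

Row minima: 0, 4, 6 → Alice's maximin is 6.
Column maxima: 10, 12, 9, 6 → Bob's minimax is 6.
They coincide at (III, d), so the value is 6.

6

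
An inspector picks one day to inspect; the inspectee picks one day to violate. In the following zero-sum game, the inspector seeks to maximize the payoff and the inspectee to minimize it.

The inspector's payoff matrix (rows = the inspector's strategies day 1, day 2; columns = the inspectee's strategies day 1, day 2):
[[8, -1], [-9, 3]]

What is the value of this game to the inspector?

Row minima are -1 and -9, so the inspector's maximin is -1; column maxima are 8 and 3, so the inspectee's minimax is 3. These differ, so the equilibrium is in mixed strategies.
Let the inspector play day 1 with probability p. The inspectee is indifferent when 8p − 9(1−p) = −p + 3(1−p), giving p = 4/7.
Let the inspectee play day 1 with probability q. The inspector is indifferent when 8q − (1−q) = −9q + 3(1−q), giving q = 4/21.
The value is 8·(4/21) + (-1)·(17/21) = 5/7.

5/7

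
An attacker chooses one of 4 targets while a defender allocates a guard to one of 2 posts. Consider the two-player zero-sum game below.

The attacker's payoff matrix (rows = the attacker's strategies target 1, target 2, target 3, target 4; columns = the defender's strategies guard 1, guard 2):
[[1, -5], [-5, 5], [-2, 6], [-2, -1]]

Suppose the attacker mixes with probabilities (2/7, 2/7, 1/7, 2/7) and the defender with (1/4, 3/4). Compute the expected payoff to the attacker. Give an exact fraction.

Against (1/4, 3/4), each row's expected payoff is target 1: -7/2; target 2: 5/2; target 3: 4; target 4: -5/4.
Taking the (2/7, 2/7, 1/7, 2/7)-weighted average: (2/7)·(-7/2) + (2/7)·(5/2) + (1/7)·(4) + (2/7)·(-5/4) = -1/14.

-1/14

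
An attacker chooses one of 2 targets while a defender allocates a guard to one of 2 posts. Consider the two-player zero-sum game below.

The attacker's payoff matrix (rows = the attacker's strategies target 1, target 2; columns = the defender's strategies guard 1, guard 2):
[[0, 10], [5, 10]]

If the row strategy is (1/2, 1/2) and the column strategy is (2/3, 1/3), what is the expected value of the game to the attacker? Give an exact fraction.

Against (2/3, 1/3), each row's expected payoff is target 1: 10/3; target 2: 20/3.
Taking the (1/2, 1/2)-weighted average: (1/2)·(10/3) + (1/2)·(20/3) = 5.

5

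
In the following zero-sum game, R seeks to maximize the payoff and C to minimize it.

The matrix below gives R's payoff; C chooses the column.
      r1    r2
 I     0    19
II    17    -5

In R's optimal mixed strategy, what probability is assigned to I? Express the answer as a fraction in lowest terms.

Row minima are 0 and -5, so R's maximin is 0; column maxima are 17 and 19, so C's minimax is 17. These differ, so the equilibrium is in mixed strategies.
Let R play I with probability p. C is indifferent when 17(1−p) = 19p − 5(1−p), giving p = 22/41.

22/41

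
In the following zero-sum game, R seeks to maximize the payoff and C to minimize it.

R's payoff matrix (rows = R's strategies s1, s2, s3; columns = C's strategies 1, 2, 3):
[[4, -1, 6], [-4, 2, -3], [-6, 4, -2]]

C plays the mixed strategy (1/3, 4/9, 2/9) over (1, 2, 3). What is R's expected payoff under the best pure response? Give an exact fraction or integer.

20/9

s1: (4)·(1/3) + (-1)·(4/9) + (6)·(2/9) = 20/9.
s2: (-4)·(1/3) + (2)·(4/9) + (-3)·(2/9) = -10/9.
s3: (-6)·(1/3) + (4)·(4/9) + (-2)·(2/9) = -2/3.
The best pure response is s1 with expected payoff 20/9.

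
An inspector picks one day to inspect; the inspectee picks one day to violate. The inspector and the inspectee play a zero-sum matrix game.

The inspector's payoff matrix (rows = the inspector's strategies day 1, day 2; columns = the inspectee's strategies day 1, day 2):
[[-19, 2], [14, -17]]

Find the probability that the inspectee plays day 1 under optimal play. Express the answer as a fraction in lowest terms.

Row minima are -19 and -17, so the inspector's maximin is -17; column maxima are 14 and 2, so the inspectee's minimax is 2. These differ, so the equilibrium is in mixed strategies.
Let the inspectee play day 1 with probability q. The inspector is indifferent when −19q + 2(1−q) = 14q − 17(1−q), giving q = 19/52.

19/52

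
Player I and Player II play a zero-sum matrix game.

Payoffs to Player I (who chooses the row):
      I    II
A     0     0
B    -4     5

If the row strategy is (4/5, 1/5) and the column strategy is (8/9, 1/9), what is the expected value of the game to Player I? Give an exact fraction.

Against (8/9, 1/9), each row's expected payoff is A: 0; B: -3.
Taking the (4/5, 1/5)-weighted average: (4/5)·(0) + (1/5)·(-3) = -3/5.

-3/5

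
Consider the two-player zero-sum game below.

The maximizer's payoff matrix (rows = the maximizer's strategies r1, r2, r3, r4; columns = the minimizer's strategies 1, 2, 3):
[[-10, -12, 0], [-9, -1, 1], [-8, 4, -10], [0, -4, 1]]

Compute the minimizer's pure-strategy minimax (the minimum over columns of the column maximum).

0

The worst case (largest entry) in each column is 1: 0, 2: 4, 3: 1.
The best (smallest) of these is 0.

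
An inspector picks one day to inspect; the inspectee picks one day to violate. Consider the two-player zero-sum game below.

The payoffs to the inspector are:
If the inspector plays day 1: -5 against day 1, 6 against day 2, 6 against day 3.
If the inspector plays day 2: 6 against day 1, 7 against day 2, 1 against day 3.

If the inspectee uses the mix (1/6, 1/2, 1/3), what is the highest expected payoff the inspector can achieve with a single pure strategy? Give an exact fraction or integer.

29/6

day 1: (-5)·(1/6) + (6)·(1/2) + (6)·(1/3) = 25/6.
day 2: (6)·(1/6) + (7)·(1/2) + (1)·(1/3) = 29/6.
The best pure response is day 2 with expected payoff 29/6.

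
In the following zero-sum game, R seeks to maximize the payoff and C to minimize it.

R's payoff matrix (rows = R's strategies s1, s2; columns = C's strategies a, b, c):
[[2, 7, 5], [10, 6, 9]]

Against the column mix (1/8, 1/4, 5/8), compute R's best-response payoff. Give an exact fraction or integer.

67/8

s1: (2)·(1/8) + (7)·(1/4) + (5)·(5/8) = 41/8.
s2: (10)·(1/8) + (6)·(1/4) + (9)·(5/8) = 67/8.
The best pure response is s2 with expected payoff 67/8.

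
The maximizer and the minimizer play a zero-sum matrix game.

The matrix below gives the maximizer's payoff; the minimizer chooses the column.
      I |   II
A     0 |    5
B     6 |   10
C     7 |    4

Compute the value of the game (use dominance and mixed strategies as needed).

Row A is strictly dominated by row B, so the maximizer never plays it.
The remaining 2×2 game on (B, C) × (I, II) has no saddle point. Let the maximizer play B with probability p; indifference gives 6p + 7(1−p) = 10p + 4(1−p), so p = 3/7.
Similarly the minimizer's optimal q on I is 6/7, and the value is 6·(6/7) + (10)·(1/7) = 46/7.

46/7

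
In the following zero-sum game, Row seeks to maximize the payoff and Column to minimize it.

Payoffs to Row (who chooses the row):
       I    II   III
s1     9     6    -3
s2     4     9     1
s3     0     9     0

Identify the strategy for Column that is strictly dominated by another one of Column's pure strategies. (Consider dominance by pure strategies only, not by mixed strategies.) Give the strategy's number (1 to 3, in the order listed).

Column prefers columns that give Row less. Compare II with III: -3 < 6, 1 < 9, 0 < 9.
So III strictly dominates II for Column; II is strictly dominated.

2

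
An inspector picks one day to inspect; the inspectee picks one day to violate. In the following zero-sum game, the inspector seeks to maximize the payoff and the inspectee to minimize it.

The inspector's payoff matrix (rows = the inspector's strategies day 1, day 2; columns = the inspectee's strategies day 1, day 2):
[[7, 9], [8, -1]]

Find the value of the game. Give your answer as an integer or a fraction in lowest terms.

Row minima are 7 and -1, so the inspector's maximin is 7; column maxima are 8 and 9, so the inspectee's minimax is 8. These differ, so the equilibrium is in mixed strategies.
Let the inspector play day 1 with probability p. The inspectee is indifferent when 7p + 8(1−p) = 9p − (1−p), giving p = 9/11.
Let the inspectee play day 1 with probability q. The inspector is indifferent when 7q + 9(1−q) = 8q − (1−q), giving q = 10/11.
The value is 7·(10/11) + (9)·(1/11) = 79/11.

79/11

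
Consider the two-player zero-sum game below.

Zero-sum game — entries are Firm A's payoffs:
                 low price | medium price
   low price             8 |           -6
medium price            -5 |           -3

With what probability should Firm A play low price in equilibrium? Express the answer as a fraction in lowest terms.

Row minima are -6 and -5, so Firm A's maximin is -5; column maxima are 8 and -3, so Firm B's minimax is -3. These differ, so the equilibrium is in mixed strategies.
Let Firm A play low price with probability p. Firm B is indifferent when 8p − 5(1−p) = −6p − 3(1−p), giving p = 1/8.

1/8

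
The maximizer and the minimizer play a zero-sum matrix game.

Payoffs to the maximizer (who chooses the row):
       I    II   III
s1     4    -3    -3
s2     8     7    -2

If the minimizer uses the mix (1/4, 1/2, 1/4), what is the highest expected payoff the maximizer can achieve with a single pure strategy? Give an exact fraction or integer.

5

s1: (4)·(1/4) + (-3)·(1/2) + (-3)·(1/4) = -5/4.
s2: (8)·(1/4) + (7)·(1/2) + (-2)·(1/4) = 5.
The best pure response is s2 with expected payoff 5.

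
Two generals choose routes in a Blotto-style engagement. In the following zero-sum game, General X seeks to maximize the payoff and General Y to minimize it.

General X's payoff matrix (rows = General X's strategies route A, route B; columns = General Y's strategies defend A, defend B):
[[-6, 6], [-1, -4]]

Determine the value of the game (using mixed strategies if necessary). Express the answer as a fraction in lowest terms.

-2

Row minima are -6 and -4, so General X's maximin is -4; column maxima are -1 and 6, so General Y's minimax is -1. These differ, so the equilibrium is in mixed strategies.
Let General X play route A with probability p. General Y is indifferent when −6p − (1−p) = 6p − 4(1−p), giving p = 1/5.
Let General Y play defend A with probability q. General X is indifferent when −6q + 6(1−q) = −q − 4(1−q), giving q = 2/3.
The value is -6·(2/3) + (6)·(1/3) = -2.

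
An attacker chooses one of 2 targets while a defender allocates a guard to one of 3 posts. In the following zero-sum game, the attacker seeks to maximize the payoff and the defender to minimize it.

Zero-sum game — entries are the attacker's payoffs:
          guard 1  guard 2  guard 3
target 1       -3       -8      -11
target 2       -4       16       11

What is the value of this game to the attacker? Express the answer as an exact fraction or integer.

Column guard 2 is strictly dominated by guard 3 for the defender (it gives the attacker more in every row).
The remaining 2×2 game on (target 1, target 2) × (guard 1, guard 3) has no saddle point. Let the attacker play target 1 with probability p; indifference gives −3p − 4(1−p) = −11p + 11(1−p), so p = 15/23.
Similarly the defender's optimal q on guard 1 is 22/23, and the value is -3·(22/23) + (-11)·(1/23) = -77/23.

-77/23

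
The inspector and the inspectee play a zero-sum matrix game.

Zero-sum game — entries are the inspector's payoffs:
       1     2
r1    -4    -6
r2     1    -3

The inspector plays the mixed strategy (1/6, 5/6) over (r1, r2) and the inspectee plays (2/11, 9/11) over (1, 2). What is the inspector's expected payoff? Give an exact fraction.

Against (2/11, 9/11), each row's expected payoff is r1: -62/11; r2: -25/11.
Taking the (1/6, 5/6)-weighted average: (1/6)·(-62/11) + (5/6)·(-25/11) = -17/6.

-17/6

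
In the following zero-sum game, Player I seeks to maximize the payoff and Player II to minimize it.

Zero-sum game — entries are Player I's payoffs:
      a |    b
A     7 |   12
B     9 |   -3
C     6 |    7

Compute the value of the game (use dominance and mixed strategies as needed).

Row C is strictly dominated by row A, so Player I never plays it.
The remaining 2×2 game on (A, B) × (a, b) has no saddle point. Let Player I play A with probability p; indifference gives 7p + 9(1−p) = 12p − 3(1−p), so p = 12/17.
Similarly Player II's optimal q on a is 15/17, and the value is 7·(15/17) + (12)·(2/17) = 129/17.

129/17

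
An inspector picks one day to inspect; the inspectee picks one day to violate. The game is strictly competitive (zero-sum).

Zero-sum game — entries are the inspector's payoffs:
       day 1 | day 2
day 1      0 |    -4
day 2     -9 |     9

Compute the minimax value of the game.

Row minima are -4 and -9, so the inspector's maximin is -4; column maxima are 0 and 9, so the inspectee's minimax is 0. These differ, so the equilibrium is in mixed strategies.
Let the inspector play day 1 with probability p. The inspectee is indifferent when −9(1−p) = −4p + 9(1−p), giving p = 9/11.
Let the inspectee play day 1 with probability q. The inspector is indifferent when −4(1−q) = −9q + 9(1−q), giving q = 13/22.
The value is 0·(13/22) + (-4)·(9/22) = -18/11.

-18/11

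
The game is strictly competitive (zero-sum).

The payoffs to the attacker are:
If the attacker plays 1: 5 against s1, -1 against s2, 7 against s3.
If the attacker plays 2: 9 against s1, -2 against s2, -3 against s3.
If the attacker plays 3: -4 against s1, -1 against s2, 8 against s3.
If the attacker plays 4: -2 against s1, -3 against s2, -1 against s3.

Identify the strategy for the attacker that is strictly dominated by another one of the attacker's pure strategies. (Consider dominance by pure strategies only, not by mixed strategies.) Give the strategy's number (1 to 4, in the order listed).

4

Compare 4 with 1: 5 > -2, -1 > -3, 7 > -1.
So 1 strictly dominates 4 for the attacker; 4 is strictly dominated.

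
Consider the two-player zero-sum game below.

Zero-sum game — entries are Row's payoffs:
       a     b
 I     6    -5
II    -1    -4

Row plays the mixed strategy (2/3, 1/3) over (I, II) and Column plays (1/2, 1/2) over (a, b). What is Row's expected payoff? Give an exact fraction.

Against (1/2, 1/2), each row's expected payoff is I: 1/2; II: -5/2.
Taking the (2/3, 1/3)-weighted average: (2/3)·(1/2) + (1/3)·(-5/2) = -1/2.

-1/2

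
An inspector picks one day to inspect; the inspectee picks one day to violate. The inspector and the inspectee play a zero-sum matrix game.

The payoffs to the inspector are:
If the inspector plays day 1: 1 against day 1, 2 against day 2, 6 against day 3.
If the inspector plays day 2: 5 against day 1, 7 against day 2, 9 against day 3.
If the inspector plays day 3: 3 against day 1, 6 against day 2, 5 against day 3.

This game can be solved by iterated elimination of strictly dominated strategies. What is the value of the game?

5

Row day 3 is strictly dominated by row day 2 (5>3, 7>6, 9>5); eliminate day 3.
Column day 3 is strictly dominated by day 1 for the inspectee (1<6, 5<9); eliminate day 3.
Row day 1 is strictly dominated by row day 2 (5>1, 7>2); eliminate day 1.
Column day 2 is strictly dominated by day 1 for the inspectee (5<7); eliminate day 2.
Only (day 2, day 1) remains, with payoff 5.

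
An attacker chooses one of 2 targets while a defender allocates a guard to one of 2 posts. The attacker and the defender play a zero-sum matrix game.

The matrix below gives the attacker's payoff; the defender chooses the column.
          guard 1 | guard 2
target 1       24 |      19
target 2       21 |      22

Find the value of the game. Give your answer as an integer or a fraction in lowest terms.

43/2

Row minima are 19 and 21, so the attacker's maximin is 21; column maxima are 24 and 22, so the defender's minimax is 22. These differ, so the equilibrium is in mixed strategies.
Let the attacker play target 1 with probability p. The defender is indifferent when 24p + 21(1−p) = 19p + 22(1−p), giving p = 1/6.
Let the defender play guard 1 with probability q. The attacker is indifferent when 24q + 19(1−q) = 21q + 22(1−q), giving q = 1/2.
The value is 24·(1/2) + (19)·(1/2) = 43/2.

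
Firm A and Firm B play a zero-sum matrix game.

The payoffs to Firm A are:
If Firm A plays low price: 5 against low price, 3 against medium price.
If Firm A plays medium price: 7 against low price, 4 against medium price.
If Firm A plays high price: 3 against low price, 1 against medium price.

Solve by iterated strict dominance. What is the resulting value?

Column low price is strictly dominated by medium price for Firm B (3<5, 4<7, 1<3); eliminate low price.
Row low price is strictly dominated by row medium price (4>3); eliminate low price.
Row high price is strictly dominated by row medium price (4>1); eliminate high price.
Only (medium price, medium price) remains, with payoff 4.

4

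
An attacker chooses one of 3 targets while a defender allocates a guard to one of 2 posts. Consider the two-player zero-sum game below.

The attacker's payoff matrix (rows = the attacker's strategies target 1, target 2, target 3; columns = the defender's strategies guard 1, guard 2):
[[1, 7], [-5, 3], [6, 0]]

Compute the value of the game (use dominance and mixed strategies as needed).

Row target 2 is strictly dominated by row target 1, so the attacker never plays it.
The remaining 2×2 game on (target 1, target 3) × (guard 1, guard 2) has no saddle point. Let the attacker play target 1 with probability p; indifference gives p + 6(1−p) = 7p, so p = 1/2.
Similarly the defender's optimal q on guard 1 is 7/12, and the value is 1·(7/12) + (7)·(5/12) = 7/2.

7/2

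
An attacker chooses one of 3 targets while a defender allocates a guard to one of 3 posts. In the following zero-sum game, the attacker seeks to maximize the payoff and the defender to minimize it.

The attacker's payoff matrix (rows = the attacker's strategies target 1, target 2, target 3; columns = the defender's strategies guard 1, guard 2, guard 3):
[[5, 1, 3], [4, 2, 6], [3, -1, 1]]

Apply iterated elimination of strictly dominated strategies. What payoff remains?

Column guard 3 is strictly dominated by guard 2 for the defender (1<3, 2<6, -1<1); eliminate guard 3.
Row target 3 is strictly dominated by row target 1 (5>3, 1>-1); eliminate target 3.
Column guard 1 is strictly dominated by guard 2 for the defender (1<5, 2<4); eliminate guard 1.
Row target 1 is strictly dominated by row target 2 (2>1); eliminate target 1.
Only (target 2, guard 2) remains, with payoff 2.

2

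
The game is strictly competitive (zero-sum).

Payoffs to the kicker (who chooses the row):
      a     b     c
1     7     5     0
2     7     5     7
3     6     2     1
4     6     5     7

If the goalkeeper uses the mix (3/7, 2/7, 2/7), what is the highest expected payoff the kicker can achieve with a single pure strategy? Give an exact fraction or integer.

45/7

1: (7)·(3/7) + (5)·(2/7) + (0)·(2/7) = 31/7.
2: (7)·(3/7) + (5)·(2/7) + (7)·(2/7) = 45/7.
3: (6)·(3/7) + (2)·(2/7) + (1)·(2/7) = 24/7.
4: (6)·(3/7) + (5)·(2/7) + (7)·(2/7) = 6.
The best pure response is 2 with expected payoff 45/7.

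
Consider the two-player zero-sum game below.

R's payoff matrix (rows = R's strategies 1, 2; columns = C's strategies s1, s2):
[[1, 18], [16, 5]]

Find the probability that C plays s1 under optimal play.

Row minima are 1 and 5, so R's maximin is 5; column maxima are 16 and 18, so C's minimax is 16. These differ, so the equilibrium is in mixed strategies.
Let C play s1 with probability q. R is indifferent when q + 18(1−q) = 16q + 5(1−q), giving q = 13/28.

13/28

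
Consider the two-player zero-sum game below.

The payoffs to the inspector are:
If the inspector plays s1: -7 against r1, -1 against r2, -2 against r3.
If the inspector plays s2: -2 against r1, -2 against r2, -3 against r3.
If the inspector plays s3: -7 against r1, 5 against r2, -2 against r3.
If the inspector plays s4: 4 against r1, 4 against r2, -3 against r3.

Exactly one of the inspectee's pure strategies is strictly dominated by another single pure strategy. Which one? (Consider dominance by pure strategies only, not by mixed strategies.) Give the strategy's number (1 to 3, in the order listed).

The inspectee prefers columns that give the inspector less. Compare r2 with r3: -2 < -1, -3 < -2, -2 < 5, -3 < 4.
So r3 strictly dominates r2 for the inspectee; r2 is strictly dominated.

2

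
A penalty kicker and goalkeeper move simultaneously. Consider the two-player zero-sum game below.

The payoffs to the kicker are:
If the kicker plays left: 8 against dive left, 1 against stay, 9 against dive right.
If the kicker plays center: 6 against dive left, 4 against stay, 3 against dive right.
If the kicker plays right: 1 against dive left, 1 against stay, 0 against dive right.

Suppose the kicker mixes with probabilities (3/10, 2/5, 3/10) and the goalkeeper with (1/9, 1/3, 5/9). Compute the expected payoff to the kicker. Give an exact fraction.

52/15

Against (1/9, 1/3, 5/9), each row's expected payoff is left: 56/9; center: 11/3; right: 4/9.
Taking the (3/10, 2/5, 3/10)-weighted average: (3/10)·(56/9) + (2/5)·(11/3) + (3/10)·(4/9) = 52/15.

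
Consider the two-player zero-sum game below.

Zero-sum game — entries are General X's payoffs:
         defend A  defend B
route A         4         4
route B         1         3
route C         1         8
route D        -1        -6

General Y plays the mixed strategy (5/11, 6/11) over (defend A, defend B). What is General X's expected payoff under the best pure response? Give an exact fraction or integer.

route A: (4)·(5/11) + (4)·(6/11) = 4.
route B: (1)·(5/11) + (3)·(6/11) = 23/11.
route C: (1)·(5/11) + (8)·(6/11) = 53/11.
route D: (-1)·(5/11) + (-6)·(6/11) = -41/11.
The best pure response is route C with expected payoff 53/11.

53/11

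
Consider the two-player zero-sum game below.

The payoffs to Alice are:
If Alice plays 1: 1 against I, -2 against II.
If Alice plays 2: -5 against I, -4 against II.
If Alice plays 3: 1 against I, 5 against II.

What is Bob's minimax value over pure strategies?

The worst case (largest entry) in each column is I: 1, II: 5.
The best (smallest) of these is 1.

1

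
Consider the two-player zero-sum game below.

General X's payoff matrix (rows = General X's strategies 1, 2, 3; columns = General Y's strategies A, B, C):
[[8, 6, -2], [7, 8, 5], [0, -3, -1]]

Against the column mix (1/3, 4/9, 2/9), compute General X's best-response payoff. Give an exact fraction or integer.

7

1: (8)·(1/3) + (6)·(4/9) + (-2)·(2/9) = 44/9.
2: (7)·(1/3) + (8)·(4/9) + (5)·(2/9) = 7.
3: (0)·(1/3) + (-3)·(4/9) + (-1)·(2/9) = -14/9.
The best pure response is 2 with expected payoff 7.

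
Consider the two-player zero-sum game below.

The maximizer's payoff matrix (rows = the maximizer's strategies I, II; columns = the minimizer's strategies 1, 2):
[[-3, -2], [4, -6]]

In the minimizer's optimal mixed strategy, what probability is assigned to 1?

4/11

Row minima are -3 and -6, so the maximizer's maximin is -3; column maxima are 4 and -2, so the minimizer's minimax is -2. These differ, so the equilibrium is in mixed strategies.
Let the minimizer play 1 with probability q. The maximizer is indifferent when −3q − 2(1−q) = 4q − 6(1−q), giving q = 4/11.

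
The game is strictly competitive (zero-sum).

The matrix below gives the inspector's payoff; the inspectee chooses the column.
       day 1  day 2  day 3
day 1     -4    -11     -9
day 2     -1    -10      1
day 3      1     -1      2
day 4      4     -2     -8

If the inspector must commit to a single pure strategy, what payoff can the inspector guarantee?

-1

The worst-case payoff for each row is day 1: -11, day 2: -10, day 3: -1, day 4: -8.
The best of these is -1.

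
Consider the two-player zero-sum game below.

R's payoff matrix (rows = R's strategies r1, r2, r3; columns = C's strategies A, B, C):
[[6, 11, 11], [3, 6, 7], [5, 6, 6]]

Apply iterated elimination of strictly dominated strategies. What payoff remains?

6

Row r2 is strictly dominated by row r1 (6>3, 11>6, 11>7); eliminate r2.
Row r3 is strictly dominated by row r1 (6>5, 11>6, 11>6); eliminate r3.
Column C is strictly dominated by A for C (6<11); eliminate C.
Column B is strictly dominated by A for C (6<11); eliminate B.
Only (r1, A) remains, with payoff 6.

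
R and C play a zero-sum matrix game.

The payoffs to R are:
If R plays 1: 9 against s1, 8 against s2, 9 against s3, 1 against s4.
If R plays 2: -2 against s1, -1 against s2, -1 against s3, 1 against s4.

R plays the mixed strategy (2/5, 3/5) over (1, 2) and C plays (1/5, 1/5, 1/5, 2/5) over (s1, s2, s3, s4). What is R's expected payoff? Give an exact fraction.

2

Against (1/5, 1/5, 1/5, 2/5), each row's expected payoff is 1: 28/5; 2: -2/5.
Taking the (2/5, 3/5)-weighted average: (2/5)·(28/5) + (3/5)·(-2/5) = 2.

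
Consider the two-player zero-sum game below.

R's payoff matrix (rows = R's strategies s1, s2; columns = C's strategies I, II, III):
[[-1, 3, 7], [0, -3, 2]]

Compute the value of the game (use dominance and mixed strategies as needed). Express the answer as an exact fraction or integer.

Column III is strictly dominated by II for C (it gives R more in every row).
The remaining 2×2 game on (s1, s2) × (I, II) has no saddle point. Let R play s1 with probability p; indifference gives −p = 3p − 3(1−p), so p = 3/7.
Similarly C's optimal q on I is 6/7, and the value is -1·(6/7) + (3)·(1/7) = -3/7.

-3/7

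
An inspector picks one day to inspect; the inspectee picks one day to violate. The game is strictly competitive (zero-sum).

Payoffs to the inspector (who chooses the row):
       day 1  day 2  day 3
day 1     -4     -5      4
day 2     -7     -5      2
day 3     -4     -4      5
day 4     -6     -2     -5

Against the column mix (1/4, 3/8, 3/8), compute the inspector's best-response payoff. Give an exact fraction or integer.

day 1: (-4)·(1/4) + (-5)·(3/8) + (4)·(3/8) = -11/8.
day 2: (-7)·(1/4) + (-5)·(3/8) + (2)·(3/8) = -23/8.
day 3: (-4)·(1/4) + (-4)·(3/8) + (5)·(3/8) = -5/8.
day 4: (-6)·(1/4) + (-2)·(3/8) + (-5)·(3/8) = -33/8.
The best pure response is day 3 with expected payoff -5/8.

-5/8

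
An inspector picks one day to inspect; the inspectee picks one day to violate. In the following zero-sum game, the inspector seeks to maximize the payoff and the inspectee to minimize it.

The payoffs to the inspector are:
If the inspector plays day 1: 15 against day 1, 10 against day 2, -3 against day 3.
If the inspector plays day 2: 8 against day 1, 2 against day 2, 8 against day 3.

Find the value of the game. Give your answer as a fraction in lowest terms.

Column day 1 is strictly dominated by day 2 for the inspectee (it gives the inspector more in every row).
The remaining 2×2 game on (day 1, day 2) × (day 2, day 3) has no saddle point. Let the inspector play day 1 with probability p; indifference gives 10p + 2(1−p) = −3p + 8(1−p), so p = 6/19.
Similarly the inspectee's optimal q on day 2 is 11/19, and the value is 10·(11/19) + (-3)·(8/19) = 86/19.

86/19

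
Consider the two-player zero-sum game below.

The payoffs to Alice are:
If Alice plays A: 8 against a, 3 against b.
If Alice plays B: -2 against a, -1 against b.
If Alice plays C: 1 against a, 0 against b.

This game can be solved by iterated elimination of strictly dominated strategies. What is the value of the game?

Row C is strictly dominated by row A (8>1, 3>0); eliminate C.
Row B is strictly dominated by row A (8>-2, 3>-1); eliminate B.
Column a is strictly dominated by b for Bob (3<8); eliminate a.
Only (A, b) remains, with payoff 3.

3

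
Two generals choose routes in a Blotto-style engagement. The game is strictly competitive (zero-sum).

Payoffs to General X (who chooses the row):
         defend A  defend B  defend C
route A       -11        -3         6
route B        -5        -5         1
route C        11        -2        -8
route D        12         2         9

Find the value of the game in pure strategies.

2

Row minima: -11, -5, -8, 2 → General X's maximin is 2.
Column maxima: 12, 2, 9 → General Y's minimax is 2.
They coincide at (route D, defend B), so the value is 2.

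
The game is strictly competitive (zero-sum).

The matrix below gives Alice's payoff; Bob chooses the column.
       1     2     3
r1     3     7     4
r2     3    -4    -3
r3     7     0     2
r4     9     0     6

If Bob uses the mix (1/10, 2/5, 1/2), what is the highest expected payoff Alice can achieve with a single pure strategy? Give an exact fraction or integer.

51/10

r1: (3)·(1/10) + (7)·(2/5) + (4)·(1/2) = 51/10.
r2: (3)·(1/10) + (-4)·(2/5) + (-3)·(1/2) = -14/5.
r3: (7)·(1/10) + (0)·(2/5) + (2)·(1/2) = 17/10.
r4: (9)·(1/10) + (0)·(2/5) + (6)·(1/2) = 39/10.
The best pure response is r1 with expected payoff 51/10.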